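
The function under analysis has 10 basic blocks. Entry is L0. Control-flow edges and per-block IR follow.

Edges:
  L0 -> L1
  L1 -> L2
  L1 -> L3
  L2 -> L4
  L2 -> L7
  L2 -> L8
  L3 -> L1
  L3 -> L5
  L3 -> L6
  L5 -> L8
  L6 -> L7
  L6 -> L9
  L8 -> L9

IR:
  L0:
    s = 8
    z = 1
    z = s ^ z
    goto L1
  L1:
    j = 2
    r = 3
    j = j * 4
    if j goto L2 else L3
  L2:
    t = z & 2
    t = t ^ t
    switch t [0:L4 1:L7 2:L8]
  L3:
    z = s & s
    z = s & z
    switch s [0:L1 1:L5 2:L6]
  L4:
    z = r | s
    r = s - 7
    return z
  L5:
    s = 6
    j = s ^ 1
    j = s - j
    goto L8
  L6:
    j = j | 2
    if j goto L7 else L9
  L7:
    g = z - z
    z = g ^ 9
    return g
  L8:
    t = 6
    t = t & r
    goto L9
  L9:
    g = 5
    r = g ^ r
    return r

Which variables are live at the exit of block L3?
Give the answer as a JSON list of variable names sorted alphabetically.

Block summaries:
  L0: {s,z} / ∅
  L1: {j,r} / ∅
  L2: {t} / {z}
  L3: {z} / {s}
  L4: {r,z} / {r,s}
  L5: {j,s} / ∅
  L6: {j} / {j}
  L7: {g,z} / {z}
  L8: {t} / {r}
  L9: {g,r} / {r}

Backward fixpoint:
  L0 li=∅ lo={s,z}
  L1 li={s,z} lo={j,r,s,z}
  L2 li={r,s,z} lo={r,s,z}
  L3 li={j,r,s} lo={j,r,s,z}
  L4 li={r,s} lo=∅
  L5 li={r} lo={r}
  L6 li={j,r,z} lo={r,z}
  L7 li={z} lo=∅
  L8 li={r} lo={r}
  L9 li={r} lo=∅

live-out(L3) = ["j", "r", "s", "z"]

Answer: ["j", "r", "s", "z"]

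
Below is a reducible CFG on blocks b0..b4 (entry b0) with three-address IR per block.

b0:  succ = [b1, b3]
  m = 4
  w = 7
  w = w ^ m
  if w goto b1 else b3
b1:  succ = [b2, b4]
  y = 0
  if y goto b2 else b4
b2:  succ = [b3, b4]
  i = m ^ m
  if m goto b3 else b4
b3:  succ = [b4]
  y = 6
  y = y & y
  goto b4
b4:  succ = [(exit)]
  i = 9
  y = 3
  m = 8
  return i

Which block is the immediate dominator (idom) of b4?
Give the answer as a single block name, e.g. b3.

idom tree: b1←b0 b2←b1 b3←b0 b4←b0
Dom at joins:
  b3: preds {b0,b2}: {b0} ∩ {b0,b1,b2} = {b0}; idom=b0
  b4: preds {b1,b2,b3}: {b0,b1} ∩ {b0,b1,b2} ∩ {b0,b3} = {b0}; idom=b0

idom(b4) = b0

Answer: b0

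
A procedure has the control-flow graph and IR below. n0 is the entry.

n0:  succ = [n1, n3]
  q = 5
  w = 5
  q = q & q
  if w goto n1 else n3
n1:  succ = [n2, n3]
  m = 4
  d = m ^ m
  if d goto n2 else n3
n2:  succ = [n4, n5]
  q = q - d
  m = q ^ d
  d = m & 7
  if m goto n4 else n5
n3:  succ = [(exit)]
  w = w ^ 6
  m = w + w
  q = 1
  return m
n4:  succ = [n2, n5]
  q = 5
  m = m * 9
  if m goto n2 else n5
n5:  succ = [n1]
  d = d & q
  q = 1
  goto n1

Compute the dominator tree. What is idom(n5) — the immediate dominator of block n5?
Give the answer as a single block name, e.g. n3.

Answer: n2

Working:
idom tree: n1←n0 n2←n1 n3←n0 n4←n2 n5←n2
Dom at joins:
  n1: preds {n0,n5}: {n0} ∩ {n0,n1,n2,n5} = {n0}; idom=n0
  n2: preds {n1,n4}: {n0,n1} ∩ {n0,n1,n2,n4} = {n0,n1}; idom=n1
  n3: preds {n0,n1}: {n0} ∩ {n0,n1} = {n0}; idom=n0
  n5: preds {n2,n4}: {n0,n1,n2} ∩ {n0,n1,n2,n4} = {n0,n1,n2}; idom=n2

idom(n5) = n2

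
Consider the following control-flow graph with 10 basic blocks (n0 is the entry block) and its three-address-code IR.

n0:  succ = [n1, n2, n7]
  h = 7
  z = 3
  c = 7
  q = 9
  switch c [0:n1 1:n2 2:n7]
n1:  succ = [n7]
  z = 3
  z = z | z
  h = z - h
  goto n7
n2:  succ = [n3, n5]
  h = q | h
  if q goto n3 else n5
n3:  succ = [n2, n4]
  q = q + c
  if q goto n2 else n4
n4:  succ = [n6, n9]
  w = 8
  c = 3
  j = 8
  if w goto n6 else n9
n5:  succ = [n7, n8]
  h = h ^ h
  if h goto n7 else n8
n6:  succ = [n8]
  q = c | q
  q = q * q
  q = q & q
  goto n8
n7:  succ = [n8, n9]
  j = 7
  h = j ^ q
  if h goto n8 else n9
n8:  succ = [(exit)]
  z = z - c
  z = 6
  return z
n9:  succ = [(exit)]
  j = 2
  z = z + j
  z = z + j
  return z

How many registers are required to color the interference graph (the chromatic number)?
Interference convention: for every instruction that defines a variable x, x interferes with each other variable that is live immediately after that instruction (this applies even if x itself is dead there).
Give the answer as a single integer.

Answer: 5

Derivation:
def/use:
  n0: def={c,h,q,z} ue=∅
  n1: def={h,z} ue={h}
  n2: def={h} ue={h,q}
  n3: def={q} ue={c,q}
  n4: def={c,j,w} ue=∅
  n5: def={h} ue={h}
  n6: def={q} ue={c,q}
  n7: def={h,j} ue={q}
  n8: def={z} ue={c,z}
  n9: def={j,z} ue={z}

Live sets:
  live n0: ∅→{c,h,q,z}
  live n1: {c,h,q}→{c,q,z}
  live n2: {c,h,q,z}→{c,h,q,z}
  live n3: {c,h,q,z}→{c,h,q,z}
  live n4: {q,z}→{c,q,z}
  live n5: {c,h,q,z}→{c,q,z}
  live n6: {c,q,z}→{c,z}
  live n7: {c,q,z}→{c,z}
  live n8: {c,z}→∅
  live n9: {z}→∅

Interference:
  c↔{h,j,q,w,z}
  h↔{c,q,z}
  j↔{c,q,w,z}
  q↔{c,h,j,w,z}
  w↔{c,j,q,z}
  z↔{c,h,j,q,w}

Registers:
  lower bound: {c,j,q,w,z} mutually conflict ⇒ χ ≥ 5
  assign c→c0 h→c3 j→c3 q→c1 w→c4 z→c2 — no edge inside a register ⇒ χ ≤ 5
  χ = 5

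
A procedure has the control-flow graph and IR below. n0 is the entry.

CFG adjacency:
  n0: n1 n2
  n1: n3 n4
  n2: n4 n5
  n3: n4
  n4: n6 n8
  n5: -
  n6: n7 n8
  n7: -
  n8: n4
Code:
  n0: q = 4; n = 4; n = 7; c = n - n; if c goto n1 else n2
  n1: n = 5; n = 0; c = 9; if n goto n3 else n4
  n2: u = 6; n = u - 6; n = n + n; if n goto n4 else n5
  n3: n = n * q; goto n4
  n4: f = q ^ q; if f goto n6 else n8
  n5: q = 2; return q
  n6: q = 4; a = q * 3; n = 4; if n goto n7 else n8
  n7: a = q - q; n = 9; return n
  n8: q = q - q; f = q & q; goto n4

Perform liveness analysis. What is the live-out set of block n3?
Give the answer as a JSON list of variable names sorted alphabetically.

def/use:
  n0 def {c,n,q} use ∅
  n1 def {c,n} use ∅
  n2 def {n,u} use ∅
  n3 def {n} use {n,q}
  n4 def {f} use {q}
  n5 def {q} use ∅
  n6 def {a,n,q} use ∅
  n7 def {a,n} use {q}
  n8 def {f,q} use {q}

Backward fixpoint:
  live n0: ∅→{q}
  live n1: {q}→{n,q}
  live n2: {q}→{q}
  live n3: {n,q}→{q}
  live n4: {q}→{q}
  live n5: ∅→∅
  live n6: ∅→{q}
  live n7: {q}→∅
  live n8: {q}→{q}

live-out(n3) = ["q"]

Answer: ["q"]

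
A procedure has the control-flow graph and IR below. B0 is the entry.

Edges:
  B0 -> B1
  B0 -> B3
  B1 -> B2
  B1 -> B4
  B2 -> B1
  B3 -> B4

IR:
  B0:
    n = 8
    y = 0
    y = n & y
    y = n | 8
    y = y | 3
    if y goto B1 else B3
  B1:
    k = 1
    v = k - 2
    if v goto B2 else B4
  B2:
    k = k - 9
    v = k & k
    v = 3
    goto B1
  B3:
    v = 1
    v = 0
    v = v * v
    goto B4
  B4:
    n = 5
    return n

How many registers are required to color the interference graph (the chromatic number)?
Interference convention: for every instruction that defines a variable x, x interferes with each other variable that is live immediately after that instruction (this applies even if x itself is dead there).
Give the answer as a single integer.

Answer: 2

Analysis:
Per-block:
  B0: {n,y} / ∅
  B1: {k,v} / ∅
  B2: {k,v} / {k}
  B3: {v} / ∅
  B4: {n} / ∅

Live sets:
  live B0: ∅→∅
  live B1: ∅→{k}
  live B2: {k}→∅
  live B3: ∅→∅
  live B4: ∅→∅

Interfere edges:
  k↔{v}
  n↔{y}
  v↔{k}
  y↔{n}

Colouring:
  {k,v} pairwise interfere (2-clique) ⇒ χ ≥ 2
  2-colouring: c0={k,n}  c1={v,y}
  χ = 2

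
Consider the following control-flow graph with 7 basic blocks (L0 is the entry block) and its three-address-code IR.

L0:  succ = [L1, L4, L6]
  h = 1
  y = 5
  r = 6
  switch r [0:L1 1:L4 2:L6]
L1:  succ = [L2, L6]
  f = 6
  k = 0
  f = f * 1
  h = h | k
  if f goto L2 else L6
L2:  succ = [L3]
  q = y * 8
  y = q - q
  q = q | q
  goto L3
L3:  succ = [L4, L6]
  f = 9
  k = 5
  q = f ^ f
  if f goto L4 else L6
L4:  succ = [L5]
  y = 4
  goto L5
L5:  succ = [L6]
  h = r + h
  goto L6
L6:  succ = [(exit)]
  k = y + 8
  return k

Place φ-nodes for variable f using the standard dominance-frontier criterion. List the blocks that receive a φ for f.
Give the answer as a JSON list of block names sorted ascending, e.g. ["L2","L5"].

Answer: ["L4", "L6"]

Derivation:
idom tree: L1←L0 L2←L1 L3←L2 L4←L0 L5←L4 L6←L0
Join-block Dom:
  L4: preds {L0,L3}: {L0} ∩ {L0,L1,L2,L3} = {L0}; idom=L0
  L6: preds {L0,L1,L3,L5}: {L0} ∩ {L0,L1} ∩ {L0,L1,L2,L3} ∩ {L0,L4,L5} = {L0}; idom=L0

DF derivation:
  L4←L0: walk · to L0
  L4←L3: walk L3→L2→L1 to L0
  L6←L0: walk · to L0
  L6←L1: walk L1 to L0
  L6←L3: walk L3→L2→L1 to L0
  L6←L5: walk L5→L4 to L0
  L0 → ∅
  L1 → {L4,L6}
  L2 → {L4,L6}
  L3 → {L4,L6}
  L4 → {L6}
  L5 → {L6}
  L6 → ∅

φ for f: defs {L1,L3}
  DF⁺ = {L4,L6}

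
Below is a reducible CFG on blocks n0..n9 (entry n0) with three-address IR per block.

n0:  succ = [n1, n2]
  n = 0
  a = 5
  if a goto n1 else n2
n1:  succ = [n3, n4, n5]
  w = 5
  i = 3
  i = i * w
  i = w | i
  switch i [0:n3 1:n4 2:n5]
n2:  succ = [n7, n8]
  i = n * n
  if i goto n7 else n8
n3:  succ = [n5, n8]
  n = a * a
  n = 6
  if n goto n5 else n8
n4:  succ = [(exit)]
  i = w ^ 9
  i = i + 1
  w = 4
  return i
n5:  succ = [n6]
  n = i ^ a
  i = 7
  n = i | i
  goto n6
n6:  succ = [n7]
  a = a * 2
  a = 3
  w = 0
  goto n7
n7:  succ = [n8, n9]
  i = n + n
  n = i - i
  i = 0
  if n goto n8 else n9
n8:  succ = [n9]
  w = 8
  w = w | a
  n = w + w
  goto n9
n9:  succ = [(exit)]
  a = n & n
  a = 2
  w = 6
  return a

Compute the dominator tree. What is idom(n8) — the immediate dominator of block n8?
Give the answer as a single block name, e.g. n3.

Answer: n0

Working:
idom tree: n1←n0 n2←n0 n3←n1 n4←n1 n5←n1 n6←n5 n7←n0 n8←n0 n9←n0
Dom at joins:
  n5: preds {n1,n3}: {n0,n1} ∩ {n0,n1,n3} = {n0,n1}; idom=n1
  n7: preds {n2,n6}: {n0,n2} ∩ {n0,n1,n5,n6} = {n0}; idom=n0
  n8: preds {n2,n3,n7}: {n0,n2} ∩ {n0,n1,n3} ∩ {n0,n7} = {n0}; idom=n0
  n9: preds {n7,n8}: {n0,n7} ∩ {n0,n8} = {n0}; idom=n0

idom(n8) = n0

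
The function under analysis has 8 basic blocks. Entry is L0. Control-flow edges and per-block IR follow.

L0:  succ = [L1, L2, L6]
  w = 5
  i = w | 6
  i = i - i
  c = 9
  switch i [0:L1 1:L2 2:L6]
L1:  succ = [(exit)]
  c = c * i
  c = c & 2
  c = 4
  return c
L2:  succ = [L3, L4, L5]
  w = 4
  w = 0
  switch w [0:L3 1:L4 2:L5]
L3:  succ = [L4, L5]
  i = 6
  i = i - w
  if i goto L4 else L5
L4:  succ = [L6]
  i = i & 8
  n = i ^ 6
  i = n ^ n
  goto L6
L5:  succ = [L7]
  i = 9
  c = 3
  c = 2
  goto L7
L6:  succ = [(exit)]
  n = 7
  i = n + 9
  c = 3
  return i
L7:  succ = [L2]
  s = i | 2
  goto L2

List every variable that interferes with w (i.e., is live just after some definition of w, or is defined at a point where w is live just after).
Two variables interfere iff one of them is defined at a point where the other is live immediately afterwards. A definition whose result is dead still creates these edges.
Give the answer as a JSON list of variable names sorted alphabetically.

def/use:
  L0: {c,i,w} / ∅
  L1: {c} / {c,i}
  L2: {w} / ∅
  L3: {i} / {w}
  L4: {i,n} / {i}
  L5: {c,i} / ∅
  L6: {c,i,n} / ∅
  L7: {s} / {i}

Backward fixpoint:
  live L0: ∅→{c,i}
  live L1: {c,i}→∅
  live L2: {i}→{i,w}
  live L3: {w}→{i}
  live L4: {i}→∅
  live L5: ∅→{i}
  live L6: ∅→∅
  live L7: {i}→{i}

Interference:
  c↔{i}
  i↔{c,s,w}
  n↔∅
  s↔{i}
  w↔{i}

N(w) = ["i"]

Answer: ["i"]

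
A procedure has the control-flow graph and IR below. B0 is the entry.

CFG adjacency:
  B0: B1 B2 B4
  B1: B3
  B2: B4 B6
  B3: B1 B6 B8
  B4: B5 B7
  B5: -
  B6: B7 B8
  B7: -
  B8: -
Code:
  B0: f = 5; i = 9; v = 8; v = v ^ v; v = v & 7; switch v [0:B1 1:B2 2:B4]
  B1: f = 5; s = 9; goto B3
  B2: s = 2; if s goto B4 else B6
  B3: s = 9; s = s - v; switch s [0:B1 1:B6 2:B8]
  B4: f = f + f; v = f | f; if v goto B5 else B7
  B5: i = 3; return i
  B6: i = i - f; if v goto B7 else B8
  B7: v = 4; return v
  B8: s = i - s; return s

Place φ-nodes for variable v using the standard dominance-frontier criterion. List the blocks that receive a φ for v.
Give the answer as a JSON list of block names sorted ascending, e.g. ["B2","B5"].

Answer: ["B7"]

Derivation:
idom tree: B1←B0 B2←B0 B3←B1 B4←B0 B5←B4 B6←B0 B7←B0 B8←B0
Dom at joins:
  B1: preds {B0,B3}: {B0} ∩ {B0,B1,B3} = {B0}; idom=B0
  B4: preds {B0,B2}: {B0} ∩ {B0,B2} = {B0}; idom=B0
  B6: preds {B2,B3}: {B0,B2} ∩ {B0,B1,B3} = {B0}; idom=B0
  B7: preds {B4,B6}: {B0,B4} ∩ {B0,B6} = {B0}; idom=B0
  B8: preds {B3,B6}: {B0,B1,B3} ∩ {B0,B6} = {B0}; idom=B0

DF walk-up:
  join B1 pred B0: · stop@B0
  join B1 pred B3: B3→B1 stop@B0
  join B4 pred B0: · stop@B0
  join B4 pred B2: B2 stop@B0
  join B6 pred B2: B2 stop@B0
  join B6 pred B3: B3→B1 stop@B0
  join B7 pred B4: B4 stop@B0
  join B7 pred B6: B6 stop@B0
  join B8 pred B3: B3→B1 stop@B0
  join B8 pred B6: B6 stop@B0
  DF(B0)=∅
  DF(B1)={B1,B6,B8}
  DF(B2)={B4,B6}
  DF(B3)={B1,B6,B8}
  DF(B4)={B7}
  DF(B5)=∅
  DF(B6)={B7,B8}
  DF(B7)=∅
  DF(B8)=∅

φ for v: defs {B0,B4,B7}
  DF⁺ = {B7}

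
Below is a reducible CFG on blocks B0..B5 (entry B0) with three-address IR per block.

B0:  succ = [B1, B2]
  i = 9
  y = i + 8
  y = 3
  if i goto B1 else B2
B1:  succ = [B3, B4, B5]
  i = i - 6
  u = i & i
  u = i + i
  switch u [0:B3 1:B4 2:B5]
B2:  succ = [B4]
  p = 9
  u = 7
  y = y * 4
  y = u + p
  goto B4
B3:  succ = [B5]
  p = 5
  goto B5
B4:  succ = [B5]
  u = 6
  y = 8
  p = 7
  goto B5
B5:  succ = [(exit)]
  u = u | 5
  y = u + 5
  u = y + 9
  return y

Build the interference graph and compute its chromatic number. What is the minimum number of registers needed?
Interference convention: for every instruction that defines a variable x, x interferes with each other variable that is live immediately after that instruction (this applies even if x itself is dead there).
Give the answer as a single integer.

Answer: 3

Working:
Per-block:
  B0: def={i,y} ue=∅
  B1: def={i,u} ue={i}
  B2: def={p,u,y} ue={y}
  B3: def={p} ue=∅
  B4: def={p,u,y} ue=∅
  B5: def={u,y} ue={u}

Backward fixpoint:
  B0 li=∅ lo={i,y}
  B1 li={i} lo={u}
  B2 li={y} lo=∅
  B3 li={u} lo={u}
  B4 li=∅ lo={u}
  B5 li={u} lo=∅

Interference:
  i↔{u,y}
  p↔{u,y}
  u↔{i,p,y}
  y↔{i,p,u}

Colouring:
  clique {i,u,y} ⇒ need ≥ 3
  assign i→R2 p→R2 u→R0 y→R1 — no edge inside a register ⇒ χ ≤ 3
  χ = 3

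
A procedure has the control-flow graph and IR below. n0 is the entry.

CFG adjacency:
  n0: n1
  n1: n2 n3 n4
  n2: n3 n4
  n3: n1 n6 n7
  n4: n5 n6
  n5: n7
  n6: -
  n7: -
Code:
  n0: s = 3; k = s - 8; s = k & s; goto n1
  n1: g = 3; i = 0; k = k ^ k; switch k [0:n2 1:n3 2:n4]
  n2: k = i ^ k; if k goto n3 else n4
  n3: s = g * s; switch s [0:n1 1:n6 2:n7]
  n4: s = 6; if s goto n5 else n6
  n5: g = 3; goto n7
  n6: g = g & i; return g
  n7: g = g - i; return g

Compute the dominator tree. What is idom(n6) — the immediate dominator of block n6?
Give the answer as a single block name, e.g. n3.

idom tree: n1←n0 n2←n1 n3←n1 n4←n1 n5←n4 n6←n1 n7←n1
Join-block Dom:
  n1: preds {n0,n3}: {n0} ∩ {n0,n1,n3} = {n0}; idom=n0
  n3: preds {n1,n2}: {n0,n1} ∩ {n0,n1,n2} = {n0,n1}; idom=n1
  n4: preds {n1,n2}: {n0,n1} ∩ {n0,n1,n2} = {n0,n1}; idom=n1
  n6: preds {n3,n4}: {n0,n1,n3} ∩ {n0,n1,n4} = {n0,n1}; idom=n1
  n7: preds {n3,n5}: {n0,n1,n3} ∩ {n0,n1,n4,n5} = {n0,n1}; idom=n1

idom(n6) = n1

Answer: n1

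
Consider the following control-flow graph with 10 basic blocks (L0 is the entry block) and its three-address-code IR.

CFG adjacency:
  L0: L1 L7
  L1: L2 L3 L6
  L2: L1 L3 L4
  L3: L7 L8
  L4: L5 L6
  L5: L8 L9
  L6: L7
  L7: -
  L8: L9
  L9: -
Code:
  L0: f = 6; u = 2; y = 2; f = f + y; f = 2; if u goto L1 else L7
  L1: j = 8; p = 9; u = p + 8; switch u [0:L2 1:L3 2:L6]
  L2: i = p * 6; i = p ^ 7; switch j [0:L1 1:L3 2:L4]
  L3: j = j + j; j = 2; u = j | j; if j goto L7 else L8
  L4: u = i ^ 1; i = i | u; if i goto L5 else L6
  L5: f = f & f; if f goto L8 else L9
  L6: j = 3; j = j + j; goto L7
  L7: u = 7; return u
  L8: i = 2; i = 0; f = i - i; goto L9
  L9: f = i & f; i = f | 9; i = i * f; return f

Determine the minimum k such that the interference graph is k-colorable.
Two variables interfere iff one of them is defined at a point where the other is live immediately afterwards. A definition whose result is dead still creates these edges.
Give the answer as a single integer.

def/use:
  L0: {f,u,y} / ∅
  L1: {j,p,u} / ∅
  L2: {i} / {j,p}
  L3: {j,u} / {j}
  L4: {i,u} / {i}
  L5: {f} / {f}
  L6: {j} / ∅
  L7: {u} / ∅
  L8: {f,i} / ∅
  L9: {f,i} / {f,i}

Liveness:
  L0: in=∅ out={f}
  L1: in={f} out={f,j,p}
  L2: in={f,j,p} out={f,i,j}
  L3: in={j} out=∅
  L4: in={f,i} out={f,i}
  L5: in={f,i} out={f,i}
  L6: in=∅ out=∅
  L7: in=∅ out=∅
  L8: in=∅ out={f,i}
  L9: in={f,i} out=∅

Interference:
  f — {i,j,p,u,y}
  i — {f,j,p,u}
  j — {f,i,p,u}
  p — {f,i,j,u}
  u — {f,i,j,p,y}
  y — {f,u}

Colouring:
  lower bound: {f,i,j,p,u} mutually conflict ⇒ χ ≥ 5
  assign f→c0 i→c2 j→c3 p→c4 u→c1 y→c2 — no edge inside a register ⇒ χ ≤ 5
  χ = 5

Answer: 5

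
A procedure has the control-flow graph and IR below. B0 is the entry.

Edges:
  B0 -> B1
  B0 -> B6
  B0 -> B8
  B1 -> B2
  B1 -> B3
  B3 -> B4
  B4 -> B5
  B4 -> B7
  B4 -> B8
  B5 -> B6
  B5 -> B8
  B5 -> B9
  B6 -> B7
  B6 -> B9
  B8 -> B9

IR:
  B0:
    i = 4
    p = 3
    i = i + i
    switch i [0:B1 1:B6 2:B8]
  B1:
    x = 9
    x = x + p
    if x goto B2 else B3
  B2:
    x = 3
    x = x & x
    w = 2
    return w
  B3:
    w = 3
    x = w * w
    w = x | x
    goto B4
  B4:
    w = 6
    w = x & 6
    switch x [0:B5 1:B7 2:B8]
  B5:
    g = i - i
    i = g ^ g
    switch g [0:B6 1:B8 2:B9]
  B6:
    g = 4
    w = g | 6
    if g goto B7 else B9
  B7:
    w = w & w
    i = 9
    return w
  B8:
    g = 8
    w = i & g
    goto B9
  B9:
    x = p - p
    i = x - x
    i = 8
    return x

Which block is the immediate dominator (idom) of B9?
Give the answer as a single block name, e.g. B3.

Answer: B0

Working:
idom tree: B1←B0 B2←B1 B3←B1 B4←B3 B5←B4 B6←B0 B7←B0 B8←B0 B9←B0
Join-block Dom:
  B6: preds {B0,B5}: {B0} ∩ {B0,B1,B3,B4,B5} = {B0}; idom=B0
  B7: preds {B4,B6}: {B0,B1,B3,B4} ∩ {B0,B6} = {B0}; idom=B0
  B8: preds {B0,B4,B5}: {B0} ∩ {B0,B1,B3,B4} ∩ {B0,B1,B3,B4,B5} = {B0}; idom=B0
  B9: preds {B5,B6,B8}: {B0,B1,B3,B4,B5} ∩ {B0,B6} ∩ {B0,B8} = {B0}; idom=B0

idom(B9) = B0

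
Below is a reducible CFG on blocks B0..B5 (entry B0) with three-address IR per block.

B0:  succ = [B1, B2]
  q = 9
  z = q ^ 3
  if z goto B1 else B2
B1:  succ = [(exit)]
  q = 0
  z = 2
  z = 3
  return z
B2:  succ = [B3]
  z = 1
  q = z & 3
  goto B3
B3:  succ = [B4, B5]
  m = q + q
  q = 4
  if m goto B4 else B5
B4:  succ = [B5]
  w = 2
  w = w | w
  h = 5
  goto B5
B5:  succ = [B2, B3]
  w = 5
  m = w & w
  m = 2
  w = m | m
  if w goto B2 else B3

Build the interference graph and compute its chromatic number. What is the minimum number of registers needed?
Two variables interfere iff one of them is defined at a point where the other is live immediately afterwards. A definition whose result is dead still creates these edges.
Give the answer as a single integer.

Answer: 2

Derivation:
Block summaries:
  B0: def={q,z} ue=∅
  B1: def={q,z} ue=∅
  B2: def={q,z} ue=∅
  B3: def={m,q} ue={q}
  B4: def={h,w} ue=∅
  B5: def={m,w} ue=∅

Liveness:
  B0 li=∅ lo=∅
  B1 li=∅ lo=∅
  B2 li=∅ lo={q}
  B3 li={q} lo={q}
  B4 li={q} lo={q}
  B5 li={q} lo={q}

Interference:
  h — {q}
  m — {q}
  q — {h,m,w}
  w — {q}
  z — ∅

Registers:
  {h,q} pairwise interfere (2-clique) ⇒ χ ≥ 2
  assign h→c1 m→c1 q→c0 w→c1 z→c0 — no edge inside a register ⇒ χ ≤ 2
  χ = 2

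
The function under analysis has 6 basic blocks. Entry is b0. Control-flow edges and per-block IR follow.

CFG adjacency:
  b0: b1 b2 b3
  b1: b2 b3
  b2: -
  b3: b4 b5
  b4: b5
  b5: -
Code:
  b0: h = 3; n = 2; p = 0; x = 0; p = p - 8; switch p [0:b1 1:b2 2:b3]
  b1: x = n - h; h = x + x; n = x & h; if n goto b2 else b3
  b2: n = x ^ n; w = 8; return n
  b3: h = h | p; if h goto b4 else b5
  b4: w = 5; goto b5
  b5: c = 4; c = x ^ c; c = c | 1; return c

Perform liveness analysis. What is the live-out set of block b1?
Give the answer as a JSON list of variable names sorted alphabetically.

Per-block:
  b0: def={h,n,p,x} ue=∅
  b1: def={h,n,x} ue={h,n}
  b2: def={n,w} ue={n,x}
  b3: def={h} ue={h,p}
  b4: def={w} ue=∅
  b5: def={c} ue={x}

Backward fixpoint:
  live b0: ∅→{h,n,p,x}
  live b1: {h,n,p}→{h,n,p,x}
  live b2: {n,x}→∅
  live b3: {h,p,x}→{x}
  live b4: {x}→{x}
  live b5: {x}→∅

live-out(b1) = ["h", "n", "p", "x"]

Answer: ["h", "n", "p", "x"]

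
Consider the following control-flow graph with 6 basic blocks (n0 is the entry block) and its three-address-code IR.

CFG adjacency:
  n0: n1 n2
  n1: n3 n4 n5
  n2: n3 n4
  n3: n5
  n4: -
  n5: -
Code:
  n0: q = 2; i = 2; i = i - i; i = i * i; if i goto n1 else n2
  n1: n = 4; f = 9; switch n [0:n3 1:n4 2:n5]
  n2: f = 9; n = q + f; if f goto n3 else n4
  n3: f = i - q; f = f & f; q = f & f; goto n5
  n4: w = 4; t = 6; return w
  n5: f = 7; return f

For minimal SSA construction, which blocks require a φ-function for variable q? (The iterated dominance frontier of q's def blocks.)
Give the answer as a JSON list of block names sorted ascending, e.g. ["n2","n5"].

Answer: ["n5"]

Derivation:
idom tree: n1←n0 n2←n0 n3←n0 n4←n0 n5←n0
Dom∩ at merges:
  n3: preds {n1,n2}: {n0,n1} ∩ {n0,n2} = {n0}; idom=n0
  n4: preds {n1,n2}: {n0,n1} ∩ {n0,n2} = {n0}; idom=n0
  n5: preds {n1,n3}: {n0,n1} ∩ {n0,n3} = {n0}; idom=n0

DF walk-up:
  join n3 pred n1: n1 stop@n0
  join n3 pred n2: n2 stop@n0
  join n4 pred n1: n1 stop@n0
  join n4 pred n2: n2 stop@n0
  join n5 pred n1: n1 stop@n0
  join n5 pred n3: n3 stop@n0
  n0 → ∅
  n1 → {n3,n4,n5}
  n2 → {n3,n4}
  n3 → {n5}
  n4 → ∅
  n5 → ∅

φ for q: defs {n0,n3}
  DF⁺ = {n5}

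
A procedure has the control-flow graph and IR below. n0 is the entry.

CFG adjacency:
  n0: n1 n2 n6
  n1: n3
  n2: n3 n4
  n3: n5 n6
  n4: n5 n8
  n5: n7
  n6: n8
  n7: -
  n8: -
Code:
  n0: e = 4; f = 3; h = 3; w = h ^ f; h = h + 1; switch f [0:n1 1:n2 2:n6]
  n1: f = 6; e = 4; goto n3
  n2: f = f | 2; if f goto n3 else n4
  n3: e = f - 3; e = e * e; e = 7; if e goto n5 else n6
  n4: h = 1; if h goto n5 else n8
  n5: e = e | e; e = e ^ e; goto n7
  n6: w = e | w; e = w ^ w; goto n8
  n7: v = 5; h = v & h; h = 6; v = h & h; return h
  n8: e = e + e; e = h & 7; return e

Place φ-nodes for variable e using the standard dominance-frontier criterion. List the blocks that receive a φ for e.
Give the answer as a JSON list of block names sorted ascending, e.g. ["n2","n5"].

idom tree: n1←n0 n2←n0 n3←n0 n4←n2 n5←n0 n6←n0 n7←n5 n8←n0
Join-block Dom:
  n3: preds {n1,n2}: {n0,n1} ∩ {n0,n2} = {n0}; idom=n0
  n5: preds {n3,n4}: {n0,n3} ∩ {n0,n2,n4} = {n0}; idom=n0
  n6: preds {n0,n3}: {n0} ∩ {n0,n3} = {n0}; idom=n0
  n8: preds {n4,n6}: {n0,n2,n4} ∩ {n0,n6} = {n0}; idom=n0

DF walk-up:
  n3←n1: walk n1 to n0
  n3←n2: walk n2 to n0
  n5←n3: walk n3 to n0
  n5←n4: walk n4→n2 to n0
  n6←n0: walk · to n0
  n6←n3: walk n3 to n0
  n8←n4: walk n4→n2 to n0
  n8←n6: walk n6 to n0
  DF(n0)=∅
  DF(n1)={n3}
  DF(n2)={n3,n5,n8}
  DF(n3)={n5,n6}
  DF(n4)={n5,n8}
  DF(n5)=∅
  DF(n6)={n8}
  DF(n7)=∅
  DF(n8)=∅

φ for e: defs {n0,n1,n3,n5,n6,n8}
  DF⁺ = {n3,n5,n6,n8}

Answer: ["n3", "n5", "n6", "n8"]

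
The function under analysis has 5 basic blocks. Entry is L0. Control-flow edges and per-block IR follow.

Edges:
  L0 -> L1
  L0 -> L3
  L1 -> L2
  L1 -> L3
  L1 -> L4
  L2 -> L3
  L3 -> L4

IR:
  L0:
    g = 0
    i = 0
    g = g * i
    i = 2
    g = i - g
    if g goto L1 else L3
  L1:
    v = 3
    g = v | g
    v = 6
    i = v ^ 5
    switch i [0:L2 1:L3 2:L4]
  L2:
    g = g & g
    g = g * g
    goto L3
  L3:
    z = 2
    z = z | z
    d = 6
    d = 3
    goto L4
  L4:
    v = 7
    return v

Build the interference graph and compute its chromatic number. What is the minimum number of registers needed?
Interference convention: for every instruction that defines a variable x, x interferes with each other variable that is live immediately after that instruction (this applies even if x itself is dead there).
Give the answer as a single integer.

Answer: 2

Derivation:
def/use:
  L0: def={g,i} ue=∅
  L1: def={g,i,v} ue={g}
  L2: def={g} ue={g}
  L3: def={d,z} ue=∅
  L4: def={v} ue=∅

Live sets:
  live L0: ∅→{g}
  live L1: {g}→{g}
  live L2: {g}→∅
  live L3: ∅→∅
  live L4: ∅→∅

Interference:
  d↔∅
  g↔{i,v}
  i↔{g}
  v↔{g}
  z↔∅

Chromatic number:
  lower bound: {g,i} mutually conflict ⇒ χ ≥ 2
  2-colouring: c0={d,g,z}  c1={i,v}
  χ = 2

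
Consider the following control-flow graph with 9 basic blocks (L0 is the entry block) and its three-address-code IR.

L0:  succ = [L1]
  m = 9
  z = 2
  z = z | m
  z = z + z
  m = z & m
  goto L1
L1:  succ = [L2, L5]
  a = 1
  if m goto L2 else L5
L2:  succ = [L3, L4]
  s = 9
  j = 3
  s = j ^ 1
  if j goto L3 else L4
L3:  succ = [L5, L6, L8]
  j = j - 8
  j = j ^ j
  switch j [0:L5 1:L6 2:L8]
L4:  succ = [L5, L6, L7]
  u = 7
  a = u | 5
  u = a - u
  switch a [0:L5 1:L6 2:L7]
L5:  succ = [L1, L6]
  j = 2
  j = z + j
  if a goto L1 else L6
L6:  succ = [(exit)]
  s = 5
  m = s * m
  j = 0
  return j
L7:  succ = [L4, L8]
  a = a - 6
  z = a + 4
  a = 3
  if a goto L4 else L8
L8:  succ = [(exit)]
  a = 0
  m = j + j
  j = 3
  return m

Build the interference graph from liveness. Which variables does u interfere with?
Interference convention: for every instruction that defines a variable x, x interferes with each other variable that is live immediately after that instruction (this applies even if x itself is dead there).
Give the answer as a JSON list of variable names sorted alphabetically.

Per-block:
  L0: def={m,z} ue=∅
  L1: def={a} ue={m}
  L2: def={j,s} ue=∅
  L3: def={j} ue={j}
  L4: def={a,u} ue=∅
  L5: def={j} ue={a,z}
  L6: def={j,m,s} ue={m}
  L7: def={a,z} ue={a}
  L8: def={a,j,m} ue={j}

Live sets:
  L0: in=∅ out={m,z}
  L1: in={m,z} out={a,m,z}
  L2: in={a,m,z} out={a,j,m,z}
  L3: in={a,j,m,z} out={a,j,m,z}
  L4: in={j,m,z} out={a,j,m,z}
  L5: in={a,m,z} out={m,z}
  L6: in={m} out=∅
  L7: in={a,j,m} out={j,m,z}
  L8: in={j} out=∅

Conflict graph:
  a: {j,m,s,u,z}
  j: {a,m,s,u,z}
  m: {a,j,s,u,z}
  s: {a,j,m,z}
  u: {a,j,m,z}
  z: {a,j,m,s,u}

N(u) = ["a", "j", "m", "z"]

Answer: ["a", "j", "m", "z"]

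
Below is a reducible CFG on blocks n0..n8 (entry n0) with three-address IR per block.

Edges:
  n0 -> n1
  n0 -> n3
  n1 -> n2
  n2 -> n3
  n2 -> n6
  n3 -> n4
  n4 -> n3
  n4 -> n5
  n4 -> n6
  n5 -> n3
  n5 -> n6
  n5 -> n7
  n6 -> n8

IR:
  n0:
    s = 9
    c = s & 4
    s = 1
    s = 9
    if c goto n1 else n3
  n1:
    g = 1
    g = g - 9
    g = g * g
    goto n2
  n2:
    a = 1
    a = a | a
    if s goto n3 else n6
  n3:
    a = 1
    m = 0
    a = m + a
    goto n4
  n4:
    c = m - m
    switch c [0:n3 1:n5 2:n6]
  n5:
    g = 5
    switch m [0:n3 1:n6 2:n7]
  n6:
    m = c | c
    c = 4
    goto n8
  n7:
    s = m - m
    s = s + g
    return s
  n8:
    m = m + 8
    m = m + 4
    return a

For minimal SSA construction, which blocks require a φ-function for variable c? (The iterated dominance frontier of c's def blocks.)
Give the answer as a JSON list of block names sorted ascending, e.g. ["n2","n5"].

Answer: ["n3", "n6"]

Analysis:
idom tree: n1←n0 n2←n1 n3←n0 n4←n3 n5←n4 n6←n0 n7←n5 n8←n6
Join-block Dom:
  n3: preds {n0,n2,n4,n5}: {n0} ∩ {n0,n1,n2} ∩ {n0,n3,n4} ∩ {n0,n3,n4,n5} = {n0}; idom=n0
  n6: preds {n2,n4,n5}: {n0,n1,n2} ∩ {n0,n3,n4} ∩ {n0,n3,n4,n5} = {n0}; idom=n0

Frontier:
  n3←n0: walk · to n0
  n3←n2: walk n2→n1 to n0
  n3←n4: walk n4→n3 to n0
  n3←n5: walk n5→n4→n3 to n0
  n6←n2: walk n2→n1 to n0
  n6←n4: walk n4→n3 to n0
  n6←n5: walk n5→n4→n3 to n0
  DF(n0)=∅
  DF(n1)={n3,n6}
  DF(n2)={n3,n6}
  DF(n3)={n3,n6}
  DF(n4)={n3,n6}
  DF(n5)={n3,n6}
  DF(n6)=∅
  DF(n7)=∅
  DF(n8)=∅

φ for c: defs {n0,n4,n6}
  DF⁺ = {n3,n6}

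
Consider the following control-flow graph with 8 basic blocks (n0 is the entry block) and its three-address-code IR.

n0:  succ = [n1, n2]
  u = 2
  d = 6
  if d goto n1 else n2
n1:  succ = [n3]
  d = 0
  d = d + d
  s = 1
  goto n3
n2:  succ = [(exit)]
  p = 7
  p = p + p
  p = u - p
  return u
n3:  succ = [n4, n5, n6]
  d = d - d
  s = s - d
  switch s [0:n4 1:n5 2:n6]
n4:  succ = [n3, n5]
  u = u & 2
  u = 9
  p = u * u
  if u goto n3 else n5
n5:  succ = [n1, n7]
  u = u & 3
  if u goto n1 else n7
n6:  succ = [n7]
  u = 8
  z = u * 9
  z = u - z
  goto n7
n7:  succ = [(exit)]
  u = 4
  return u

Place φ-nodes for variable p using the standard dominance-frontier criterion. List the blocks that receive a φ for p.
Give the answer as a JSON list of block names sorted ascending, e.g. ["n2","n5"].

Answer: ["n1", "n3", "n5", "n7"]

Working:
idom tree: n1←n0 n2←n0 n3←n1 n4←n3 n5←n3 n6←n3 n7←n3
Join-block Dom:
  n1: preds {n0,n5}: {n0} ∩ {n0,n1,n3,n5} = {n0}; idom=n0
  n3: preds {n1,n4}: {n0,n1} ∩ {n0,n1,n3,n4} = {n0,n1}; idom=n1
  n5: preds {n3,n4}: {n0,n1,n3} ∩ {n0,n1,n3,n4} = {n0,n1,n3}; idom=n3
  n7: preds {n5,n6}: {n0,n1,n3,n5} ∩ {n0,n1,n3,n6} = {n0,n1,n3}; idom=n3

DF walk-up:
  join n1 pred n0: · stop@n0
  join n1 pred n5: n5→n3→n1 stop@n0
  join n3 pred n1: · stop@n1
  join n3 pred n4: n4→n3 stop@n1
  join n5 pred n3: · stop@n3
  join n5 pred n4: n4 stop@n3
  join n7 pred n5: n5 stop@n3
  join n7 pred n6: n6 stop@n3
  n0: DF=∅
  n1: DF={n1}
  n2: DF=∅
  n3: DF={n1,n3}
  n4: DF={n3,n5}
  n5: DF={n1,n7}
  n6: DF={n7}
  n7: DF=∅

φ for p: defs {n2,n4}
  DF⁺ = {n1,n3,n5,n7}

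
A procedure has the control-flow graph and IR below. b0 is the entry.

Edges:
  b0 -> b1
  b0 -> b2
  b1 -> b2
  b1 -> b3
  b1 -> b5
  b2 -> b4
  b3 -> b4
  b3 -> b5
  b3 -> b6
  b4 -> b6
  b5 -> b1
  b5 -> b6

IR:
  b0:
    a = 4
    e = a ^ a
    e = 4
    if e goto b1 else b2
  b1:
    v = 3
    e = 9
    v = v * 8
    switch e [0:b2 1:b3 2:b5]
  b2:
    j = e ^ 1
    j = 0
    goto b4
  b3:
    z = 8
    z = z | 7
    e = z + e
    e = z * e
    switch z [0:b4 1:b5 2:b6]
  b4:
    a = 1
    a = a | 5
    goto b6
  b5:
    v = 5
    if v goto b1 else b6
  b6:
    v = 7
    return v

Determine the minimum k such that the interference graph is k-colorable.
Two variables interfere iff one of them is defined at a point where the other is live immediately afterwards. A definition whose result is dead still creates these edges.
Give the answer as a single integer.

def/use:
  b0: {a,e} / ∅
  b1: {e,v} / ∅
  b2: {j} / {e}
  b3: {e,z} / {e}
  b4: {a} / ∅
  b5: {v} / ∅
  b6: {v} / ∅

Live sets:
  b0: in=∅ out={e}
  b1: in=∅ out={e}
  b2: in={e} out=∅
  b3: in={e} out=∅
  b4: in=∅ out=∅
  b5: in=∅ out=∅
  b6: in=∅ out=∅

Interference:
  a: ∅
  e: {v,z}
  j: ∅
  v: {e}
  z: {e}

Registers:
  {e,v} pairwise interfere (2-clique) ⇒ χ ≥ 2
  2-colouring: c0={a,e,j}  c1={v,z}
  χ = 2

Answer: 2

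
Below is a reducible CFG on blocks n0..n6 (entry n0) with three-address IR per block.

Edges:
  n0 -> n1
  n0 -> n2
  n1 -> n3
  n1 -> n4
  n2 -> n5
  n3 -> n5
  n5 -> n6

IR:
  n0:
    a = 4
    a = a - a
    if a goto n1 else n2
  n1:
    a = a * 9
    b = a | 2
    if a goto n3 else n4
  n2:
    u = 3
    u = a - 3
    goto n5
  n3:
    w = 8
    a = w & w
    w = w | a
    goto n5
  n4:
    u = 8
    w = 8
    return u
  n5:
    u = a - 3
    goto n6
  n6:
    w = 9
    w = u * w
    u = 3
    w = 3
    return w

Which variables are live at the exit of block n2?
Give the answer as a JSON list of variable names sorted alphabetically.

Answer: ["a"]

Working:
Per-block:
  n0 def {a} use ∅
  n1 def {a,b} use {a}
  n2 def {u} use {a}
  n3 def {a,w} use ∅
  n4 def {u,w} use ∅
  n5 def {u} use {a}
  n6 def {u,w} use {u}

Liveness:
  n0 li=∅ lo={a}
  n1 li={a} lo=∅
  n2 li={a} lo={a}
  n3 li=∅ lo={a}
  n4 li=∅ lo=∅
  n5 li={a} lo={u}
  n6 li={u} lo=∅

live-out(n2) = ["a"]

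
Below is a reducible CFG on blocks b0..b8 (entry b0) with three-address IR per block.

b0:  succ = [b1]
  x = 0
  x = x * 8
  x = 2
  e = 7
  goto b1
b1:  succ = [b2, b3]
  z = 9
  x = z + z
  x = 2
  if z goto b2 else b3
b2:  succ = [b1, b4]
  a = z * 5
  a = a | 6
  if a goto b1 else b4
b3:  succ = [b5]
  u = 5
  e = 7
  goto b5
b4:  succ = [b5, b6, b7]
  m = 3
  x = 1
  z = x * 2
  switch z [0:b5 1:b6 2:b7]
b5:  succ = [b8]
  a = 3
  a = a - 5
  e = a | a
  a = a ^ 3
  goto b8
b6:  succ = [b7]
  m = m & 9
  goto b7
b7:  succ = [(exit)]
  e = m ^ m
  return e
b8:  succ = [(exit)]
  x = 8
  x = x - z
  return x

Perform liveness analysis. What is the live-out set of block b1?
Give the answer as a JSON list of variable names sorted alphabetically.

def/use:
  b0 def {e,x} use ∅
  b1 def {x,z} use ∅
  b2 def {a} use {z}
  b3 def {e,u} use ∅
  b4 def {m,x,z} use ∅
  b5 def {a,e} use ∅
  b6 def {m} use {m}
  b7 def {e} use {m}
  b8 def {x} use {z}

Live sets:
  b0: in=∅ out=∅
  b1: in=∅ out={z}
  b2: in={z} out=∅
  b3: in={z} out={z}
  b4: in=∅ out={m,z}
  b5: in={z} out={z}
  b6: in={m} out={m}
  b7: in={m} out=∅
  b8: in={z} out=∅

live-out(b1) = ["z"]

Answer: ["z"]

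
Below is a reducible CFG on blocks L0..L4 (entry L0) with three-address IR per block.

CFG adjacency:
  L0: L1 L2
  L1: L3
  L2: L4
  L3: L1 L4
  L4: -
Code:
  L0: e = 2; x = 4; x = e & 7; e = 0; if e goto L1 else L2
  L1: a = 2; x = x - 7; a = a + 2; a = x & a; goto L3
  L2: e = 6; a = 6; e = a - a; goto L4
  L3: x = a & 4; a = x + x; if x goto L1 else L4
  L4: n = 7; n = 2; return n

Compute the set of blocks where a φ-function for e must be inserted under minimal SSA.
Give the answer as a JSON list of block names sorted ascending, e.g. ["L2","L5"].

idom tree: L1←L0 L2←L0 L3←L1 L4←L0
Join-block Dom:
  L1: preds {L0,L3}: {L0} ∩ {L0,L1,L3} = {L0}; idom=L0
  L4: preds {L2,L3}: {L0,L2} ∩ {L0,L1,L3} = {L0}; idom=L0

DF walk-up:
  join L1 pred L0: · stop@L0
  join L1 pred L3: L3→L1 stop@L0
  join L4 pred L2: L2 stop@L0
  join L4 pred L3: L3→L1 stop@L0
  DF(L0)=∅
  DF(L1)={L1,L4}
  DF(L2)={L4}
  DF(L3)={L1,L4}
  DF(L4)=∅

φ for e: defs {L0,L2}
  DF⁺ = {L4}

Answer: ["L4"]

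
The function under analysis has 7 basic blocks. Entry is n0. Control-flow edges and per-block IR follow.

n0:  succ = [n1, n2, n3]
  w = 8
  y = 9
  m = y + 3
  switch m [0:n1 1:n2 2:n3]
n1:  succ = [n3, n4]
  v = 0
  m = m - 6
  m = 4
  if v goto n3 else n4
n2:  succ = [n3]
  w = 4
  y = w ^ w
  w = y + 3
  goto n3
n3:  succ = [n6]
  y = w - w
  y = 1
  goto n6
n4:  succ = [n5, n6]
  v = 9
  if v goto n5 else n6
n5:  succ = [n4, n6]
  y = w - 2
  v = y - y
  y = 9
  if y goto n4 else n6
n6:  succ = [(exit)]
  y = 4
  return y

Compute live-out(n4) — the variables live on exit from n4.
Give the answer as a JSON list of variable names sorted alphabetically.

def/use:
  n0 def {m,w,y} use ∅
  n1 def {m,v} use {m}
  n2 def {w,y} use ∅
  n3 def {y} use {w}
  n4 def {v} use ∅
  n5 def {v,y} use {w}
  n6 def {y} use ∅

Live sets:
  n0 li=∅ lo={m,w}
  n1 li={m,w} lo={w}
  n2 li=∅ lo={w}
  n3 li={w} lo=∅
  n4 li={w} lo={w}
  n5 li={w} lo={w}
  n6 li=∅ lo=∅

live-out(n4) = ["w"]

Answer: ["w"]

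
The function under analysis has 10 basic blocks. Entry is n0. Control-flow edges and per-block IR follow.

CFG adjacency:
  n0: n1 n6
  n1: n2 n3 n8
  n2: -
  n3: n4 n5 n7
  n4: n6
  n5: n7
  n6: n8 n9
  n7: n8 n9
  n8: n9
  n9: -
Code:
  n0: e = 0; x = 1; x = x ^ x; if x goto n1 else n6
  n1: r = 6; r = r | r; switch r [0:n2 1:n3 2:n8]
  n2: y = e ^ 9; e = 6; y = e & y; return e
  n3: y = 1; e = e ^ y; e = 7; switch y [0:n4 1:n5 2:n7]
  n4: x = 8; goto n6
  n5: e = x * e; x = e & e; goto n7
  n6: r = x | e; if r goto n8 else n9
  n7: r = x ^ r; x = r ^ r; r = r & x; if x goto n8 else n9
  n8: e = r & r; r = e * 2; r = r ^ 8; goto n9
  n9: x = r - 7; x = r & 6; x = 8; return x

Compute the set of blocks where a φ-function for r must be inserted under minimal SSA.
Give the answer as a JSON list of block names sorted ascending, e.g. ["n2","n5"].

idom tree: n1←n0 n2←n1 n3←n1 n4←n3 n5←n3 n6←n0 n7←n3 n8←n0 n9←n0
Dom at joins:
  n6: preds {n0,n4}: {n0} ∩ {n0,n1,n3,n4} = {n0}; idom=n0
  n7: preds {n3,n5}: {n0,n1,n3} ∩ {n0,n1,n3,n5} = {n0,n1,n3}; idom=n3
  n8: preds {n1,n6,n7}: {n0,n1} ∩ {n0,n6} ∩ {n0,n1,n3,n7} = {n0}; idom=n0
  n9: preds {n6,n7,n8}: {n0,n6} ∩ {n0,n1,n3,n7} ∩ {n0,n8} = {n0}; idom=n0

DF derivation:
  join n6 pred n0: · stop@n0
  join n6 pred n4: n4→n3→n1 stop@n0
  join n7 pred n3: · stop@n3
  join n7 pred n5: n5 stop@n3
  join n8 pred n1: n1 stop@n0
  join n8 pred n6: n6 stop@n0
  join n8 pred n7: n7→n3→n1 stop@n0
  join n9 pred n6: n6 stop@n0
  join n9 pred n7: n7→n3→n1 stop@n0
  join n9 pred n8: n8 stop@n0
  DF(n0)=∅
  DF(n1)={n6,n8,n9}
  DF(n2)=∅
  DF(n3)={n6,n8,n9}
  DF(n4)={n6}
  DF(n5)={n7}
  DF(n6)={n8,n9}
  DF(n7)={n8,n9}
  DF(n8)={n9}
  DF(n9)=∅

φ for r: defs {n1,n6,n7,n8}
  DF⁺ = {n6,n8,n9}

Answer: ["n6", "n8", "n9"]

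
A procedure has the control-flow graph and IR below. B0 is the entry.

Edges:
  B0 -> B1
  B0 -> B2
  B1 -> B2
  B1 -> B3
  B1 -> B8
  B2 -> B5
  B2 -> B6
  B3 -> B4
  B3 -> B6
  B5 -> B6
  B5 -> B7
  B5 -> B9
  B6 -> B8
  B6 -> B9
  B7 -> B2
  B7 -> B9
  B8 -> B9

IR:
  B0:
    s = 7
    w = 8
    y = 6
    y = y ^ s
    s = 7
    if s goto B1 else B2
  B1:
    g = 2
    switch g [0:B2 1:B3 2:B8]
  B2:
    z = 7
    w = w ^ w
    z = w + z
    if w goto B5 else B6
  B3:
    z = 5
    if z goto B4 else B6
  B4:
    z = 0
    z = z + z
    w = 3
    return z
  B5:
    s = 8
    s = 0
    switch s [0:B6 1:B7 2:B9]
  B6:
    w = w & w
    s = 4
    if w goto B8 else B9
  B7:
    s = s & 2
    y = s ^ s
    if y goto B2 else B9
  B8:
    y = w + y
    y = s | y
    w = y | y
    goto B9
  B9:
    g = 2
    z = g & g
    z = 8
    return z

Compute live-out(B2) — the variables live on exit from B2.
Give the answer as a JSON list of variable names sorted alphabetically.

def/use:
  B0: def={s,w,y} ue=∅
  B1: def={g} ue=∅
  B2: def={w,z} ue={w}
  B3: def={z} ue=∅
  B4: def={w,z} ue=∅
  B5: def={s} ue=∅
  B6: def={s,w} ue={w}
  B7: def={s,y} ue={s}
  B8: def={w,y} ue={s,w,y}
  B9: def={g,z} ue=∅

Backward fixpoint:
  live B0: ∅→{s,w,y}
  live B1: {s,w,y}→{s,w,y}
  live B2: {w,y}→{w,y}
  live B3: {w,y}→{w,y}
  live B4: ∅→∅
  live B5: {w,y}→{s,w,y}
  live B6: {w,y}→{s,w,y}
  live B7: {s,w}→{w,y}
  live B8: {s,w,y}→∅
  live B9: ∅→∅

live-out(B2) = ["w", "y"]

Answer: ["w", "y"]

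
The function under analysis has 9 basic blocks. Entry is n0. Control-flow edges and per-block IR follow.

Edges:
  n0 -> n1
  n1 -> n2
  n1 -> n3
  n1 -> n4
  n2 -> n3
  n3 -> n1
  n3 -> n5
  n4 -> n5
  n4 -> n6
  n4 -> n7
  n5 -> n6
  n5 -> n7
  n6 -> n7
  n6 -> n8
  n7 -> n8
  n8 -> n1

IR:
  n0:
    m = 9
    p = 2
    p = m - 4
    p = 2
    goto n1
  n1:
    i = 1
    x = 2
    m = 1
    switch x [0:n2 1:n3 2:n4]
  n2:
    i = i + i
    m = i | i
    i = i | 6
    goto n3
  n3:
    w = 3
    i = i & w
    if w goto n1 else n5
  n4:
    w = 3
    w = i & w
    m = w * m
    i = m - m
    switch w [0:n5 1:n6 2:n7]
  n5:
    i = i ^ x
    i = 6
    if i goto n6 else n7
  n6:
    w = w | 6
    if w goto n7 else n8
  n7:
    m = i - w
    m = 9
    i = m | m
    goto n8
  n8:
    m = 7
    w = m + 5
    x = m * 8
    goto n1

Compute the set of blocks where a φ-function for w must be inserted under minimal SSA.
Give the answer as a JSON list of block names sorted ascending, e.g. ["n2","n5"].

Answer: ["n1", "n5", "n6", "n7", "n8"]

Analysis:
idom tree: n1←n0 n2←n1 n3←n1 n4←n1 n5←n1 n6←n1 n7←n1 n8←n1
Dom∩ at merges:
  n1: preds {n0,n3,n8}: {n0} ∩ {n0,n1,n3} ∩ {n0,n1,n8} = {n0}; idom=n0
  n3: preds {n1,n2}: {n0,n1} ∩ {n0,n1,n2} = {n0,n1}; idom=n1
  n5: preds {n3,n4}: {n0,n1,n3} ∩ {n0,n1,n4} = {n0,n1}; idom=n1
  n6: preds {n4,n5}: {n0,n1,n4} ∩ {n0,n1,n5} = {n0,n1}; idom=n1
  n7: preds {n4,n5,n6}: {n0,n1,n4} ∩ {n0,n1,n5} ∩ {n0,n1,n6} = {n0,n1}; idom=n1
  n8: preds {n6,n7}: {n0,n1,n6} ∩ {n0,n1,n7} = {n0,n1}; idom=n1

DF walk-up:
  n1←n0: walk · to n0
  n1←n3: walk n3→n1 to n0
  n1←n8: walk n8→n1 to n0
  n3←n1: walk · to n1
  n3←n2: walk n2 to n1
  n5←n3: walk n3 to n1
  n5←n4: walk n4 to n1
  n6←n4: walk n4 to n1
  n6←n5: walk n5 to n1
  n7←n4: walk n4 to n1
  n7←n5: walk n5 to n1
  n7←n6: walk n6 to n1
  n8←n6: walk n6 to n1
  n8←n7: walk n7 to n1
  n0: DF=∅
  n1: DF={n1}
  n2: DF={n3}
  n3: DF={n1,n5}
  n4: DF={n5,n6,n7}
  n5: DF={n6,n7}
  n6: DF={n7,n8}
  n7: DF={n8}
  n8: DF={n1}

φ for w: defs {n3,n4,n6,n8}
  DF⁺ = {n1,n5,n6,n7,n8}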